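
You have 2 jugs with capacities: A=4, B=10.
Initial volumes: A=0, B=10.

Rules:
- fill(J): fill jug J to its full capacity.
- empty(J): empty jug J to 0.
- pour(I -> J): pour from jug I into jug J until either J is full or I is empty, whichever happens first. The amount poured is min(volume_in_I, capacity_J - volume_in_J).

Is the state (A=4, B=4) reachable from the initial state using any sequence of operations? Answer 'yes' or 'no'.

Answer: yes

Derivation:
BFS from (A=0, B=10):
  1. fill(A) -> (A=4 B=10)
  2. empty(B) -> (A=4 B=0)
  3. pour(A -> B) -> (A=0 B=4)
  4. fill(A) -> (A=4 B=4)
Target reached → yes.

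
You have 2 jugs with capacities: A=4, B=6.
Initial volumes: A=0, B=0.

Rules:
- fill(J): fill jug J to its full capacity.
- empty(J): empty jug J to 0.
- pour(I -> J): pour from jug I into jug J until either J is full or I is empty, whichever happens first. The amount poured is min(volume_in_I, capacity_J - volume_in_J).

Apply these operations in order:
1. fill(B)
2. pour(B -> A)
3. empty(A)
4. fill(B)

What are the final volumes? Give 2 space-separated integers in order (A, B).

Step 1: fill(B) -> (A=0 B=6)
Step 2: pour(B -> A) -> (A=4 B=2)
Step 3: empty(A) -> (A=0 B=2)
Step 4: fill(B) -> (A=0 B=6)

Answer: 0 6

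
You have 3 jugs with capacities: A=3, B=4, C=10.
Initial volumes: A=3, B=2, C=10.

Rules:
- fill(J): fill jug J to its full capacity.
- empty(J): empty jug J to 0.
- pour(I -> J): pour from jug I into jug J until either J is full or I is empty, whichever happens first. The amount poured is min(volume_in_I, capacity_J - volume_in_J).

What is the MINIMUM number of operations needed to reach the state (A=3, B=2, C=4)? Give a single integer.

BFS from (A=3, B=2, C=10). One shortest path:
  1. empty(A) -> (A=0 B=2 C=10)
  2. pour(C -> A) -> (A=3 B=2 C=7)
  3. empty(A) -> (A=0 B=2 C=7)
  4. pour(C -> A) -> (A=3 B=2 C=4)
Reached target in 4 moves.

Answer: 4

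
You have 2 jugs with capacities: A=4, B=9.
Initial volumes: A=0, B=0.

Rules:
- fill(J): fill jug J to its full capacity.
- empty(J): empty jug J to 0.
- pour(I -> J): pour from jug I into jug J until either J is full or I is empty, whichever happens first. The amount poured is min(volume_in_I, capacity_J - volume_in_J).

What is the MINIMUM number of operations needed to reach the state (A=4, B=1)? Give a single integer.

Answer: 4

Derivation:
BFS from (A=0, B=0). One shortest path:
  1. fill(B) -> (A=0 B=9)
  2. pour(B -> A) -> (A=4 B=5)
  3. empty(A) -> (A=0 B=5)
  4. pour(B -> A) -> (A=4 B=1)
Reached target in 4 moves.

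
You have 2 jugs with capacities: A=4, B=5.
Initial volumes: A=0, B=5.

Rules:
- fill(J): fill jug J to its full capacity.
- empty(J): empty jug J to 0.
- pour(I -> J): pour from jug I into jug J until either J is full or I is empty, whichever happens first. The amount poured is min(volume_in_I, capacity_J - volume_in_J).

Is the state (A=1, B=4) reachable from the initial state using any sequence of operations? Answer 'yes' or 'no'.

Answer: no

Derivation:
BFS explored all 18 reachable states.
Reachable set includes: (0,0), (0,1), (0,2), (0,3), (0,4), (0,5), (1,0), (1,5), (2,0), (2,5), (3,0), (3,5) ...
Target (A=1, B=4) not in reachable set → no.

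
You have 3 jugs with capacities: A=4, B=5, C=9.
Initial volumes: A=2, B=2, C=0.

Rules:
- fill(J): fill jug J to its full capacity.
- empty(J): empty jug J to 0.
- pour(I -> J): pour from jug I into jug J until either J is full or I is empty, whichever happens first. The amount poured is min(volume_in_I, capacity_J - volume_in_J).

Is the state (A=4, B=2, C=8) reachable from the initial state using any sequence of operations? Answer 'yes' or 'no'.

Answer: yes

Derivation:
BFS from (A=2, B=2, C=0):
  1. fill(A) -> (A=4 B=2 C=0)
  2. pour(A -> C) -> (A=0 B=2 C=4)
  3. fill(A) -> (A=4 B=2 C=4)
  4. pour(A -> C) -> (A=0 B=2 C=8)
  5. fill(A) -> (A=4 B=2 C=8)
Target reached → yes.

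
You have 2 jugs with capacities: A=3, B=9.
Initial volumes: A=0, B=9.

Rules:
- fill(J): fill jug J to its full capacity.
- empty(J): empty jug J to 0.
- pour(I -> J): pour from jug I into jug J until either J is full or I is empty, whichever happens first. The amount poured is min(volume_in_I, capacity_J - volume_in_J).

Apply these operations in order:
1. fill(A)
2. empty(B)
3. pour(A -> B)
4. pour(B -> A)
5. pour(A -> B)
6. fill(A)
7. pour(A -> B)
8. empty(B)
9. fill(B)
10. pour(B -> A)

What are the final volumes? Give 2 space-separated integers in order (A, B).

Answer: 3 6

Derivation:
Step 1: fill(A) -> (A=3 B=9)
Step 2: empty(B) -> (A=3 B=0)
Step 3: pour(A -> B) -> (A=0 B=3)
Step 4: pour(B -> A) -> (A=3 B=0)
Step 5: pour(A -> B) -> (A=0 B=3)
Step 6: fill(A) -> (A=3 B=3)
Step 7: pour(A -> B) -> (A=0 B=6)
Step 8: empty(B) -> (A=0 B=0)
Step 9: fill(B) -> (A=0 B=9)
Step 10: pour(B -> A) -> (A=3 B=6)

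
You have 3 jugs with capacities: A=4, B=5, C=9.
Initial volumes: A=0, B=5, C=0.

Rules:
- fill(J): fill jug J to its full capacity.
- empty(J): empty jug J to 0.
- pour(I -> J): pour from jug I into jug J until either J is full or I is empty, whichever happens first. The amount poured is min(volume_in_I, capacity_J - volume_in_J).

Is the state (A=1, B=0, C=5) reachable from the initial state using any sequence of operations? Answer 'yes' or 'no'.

Answer: yes

Derivation:
BFS from (A=0, B=5, C=0):
  1. pour(B -> A) -> (A=4 B=1 C=0)
  2. empty(A) -> (A=0 B=1 C=0)
  3. pour(B -> A) -> (A=1 B=0 C=0)
  4. fill(B) -> (A=1 B=5 C=0)
  5. pour(B -> C) -> (A=1 B=0 C=5)
Target reached → yes.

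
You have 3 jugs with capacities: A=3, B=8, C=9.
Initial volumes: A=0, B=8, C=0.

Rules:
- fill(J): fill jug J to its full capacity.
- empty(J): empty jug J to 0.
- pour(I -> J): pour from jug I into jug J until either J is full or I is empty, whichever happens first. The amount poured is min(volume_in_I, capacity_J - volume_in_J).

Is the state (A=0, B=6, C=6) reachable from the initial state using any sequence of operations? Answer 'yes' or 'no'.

BFS from (A=0, B=8, C=0):
  1. fill(A) -> (A=3 B=8 C=0)
  2. empty(B) -> (A=3 B=0 C=0)
  3. fill(C) -> (A=3 B=0 C=9)
  4. pour(A -> B) -> (A=0 B=3 C=9)
  5. pour(C -> A) -> (A=3 B=3 C=6)
  6. pour(A -> B) -> (A=0 B=6 C=6)
Target reached → yes.

Answer: yes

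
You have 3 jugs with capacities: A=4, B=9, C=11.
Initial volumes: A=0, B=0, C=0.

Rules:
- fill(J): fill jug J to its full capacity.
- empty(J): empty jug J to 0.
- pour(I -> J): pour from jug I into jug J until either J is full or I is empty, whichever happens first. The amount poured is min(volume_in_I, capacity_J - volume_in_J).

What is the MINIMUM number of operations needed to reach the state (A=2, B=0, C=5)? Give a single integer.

Answer: 6

Derivation:
BFS from (A=0, B=0, C=0). One shortest path:
  1. fill(C) -> (A=0 B=0 C=11)
  2. pour(C -> B) -> (A=0 B=9 C=2)
  3. pour(B -> A) -> (A=4 B=5 C=2)
  4. empty(A) -> (A=0 B=5 C=2)
  5. pour(C -> A) -> (A=2 B=5 C=0)
  6. pour(B -> C) -> (A=2 B=0 C=5)
Reached target in 6 moves.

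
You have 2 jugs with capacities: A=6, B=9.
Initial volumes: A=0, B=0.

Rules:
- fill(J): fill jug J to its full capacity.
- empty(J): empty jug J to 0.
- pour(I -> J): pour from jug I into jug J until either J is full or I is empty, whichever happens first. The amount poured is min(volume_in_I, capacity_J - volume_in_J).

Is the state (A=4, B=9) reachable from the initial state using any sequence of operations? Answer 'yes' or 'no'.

BFS explored all 10 reachable states.
Reachable set includes: (0,0), (0,3), (0,6), (0,9), (3,0), (3,9), (6,0), (6,3), (6,6), (6,9)
Target (A=4, B=9) not in reachable set → no.

Answer: no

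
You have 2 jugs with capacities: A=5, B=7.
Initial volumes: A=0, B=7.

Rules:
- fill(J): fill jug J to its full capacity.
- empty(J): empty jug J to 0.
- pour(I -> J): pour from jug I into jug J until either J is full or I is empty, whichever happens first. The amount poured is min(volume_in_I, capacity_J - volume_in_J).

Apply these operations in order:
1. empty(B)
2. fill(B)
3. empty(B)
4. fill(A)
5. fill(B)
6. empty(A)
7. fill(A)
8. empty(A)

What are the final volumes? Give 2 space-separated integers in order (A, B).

Answer: 0 7

Derivation:
Step 1: empty(B) -> (A=0 B=0)
Step 2: fill(B) -> (A=0 B=7)
Step 3: empty(B) -> (A=0 B=0)
Step 4: fill(A) -> (A=5 B=0)
Step 5: fill(B) -> (A=5 B=7)
Step 6: empty(A) -> (A=0 B=7)
Step 7: fill(A) -> (A=5 B=7)
Step 8: empty(A) -> (A=0 B=7)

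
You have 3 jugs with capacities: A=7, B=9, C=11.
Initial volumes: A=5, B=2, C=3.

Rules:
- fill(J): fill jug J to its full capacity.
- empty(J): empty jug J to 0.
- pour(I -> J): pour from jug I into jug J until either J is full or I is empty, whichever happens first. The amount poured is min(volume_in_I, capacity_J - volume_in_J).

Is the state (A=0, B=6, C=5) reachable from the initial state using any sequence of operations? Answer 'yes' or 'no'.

BFS from (A=5, B=2, C=3):
  1. empty(B) -> (A=5 B=0 C=3)
  2. pour(A -> B) -> (A=0 B=5 C=3)
  3. fill(A) -> (A=7 B=5 C=3)
  4. pour(A -> C) -> (A=0 B=5 C=10)
  5. fill(A) -> (A=7 B=5 C=10)
  6. pour(A -> C) -> (A=6 B=5 C=11)
  7. empty(C) -> (A=6 B=5 C=0)
  8. pour(B -> C) -> (A=6 B=0 C=5)
  9. pour(A -> B) -> (A=0 B=6 C=5)
Target reached → yes.

Answer: yes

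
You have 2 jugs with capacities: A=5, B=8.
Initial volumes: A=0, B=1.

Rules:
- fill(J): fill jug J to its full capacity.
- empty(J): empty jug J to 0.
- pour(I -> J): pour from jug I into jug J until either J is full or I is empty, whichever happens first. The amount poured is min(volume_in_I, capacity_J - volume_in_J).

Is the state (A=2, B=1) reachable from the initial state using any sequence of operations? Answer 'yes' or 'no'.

Answer: no

Derivation:
BFS explored all 26 reachable states.
Reachable set includes: (0,0), (0,1), (0,2), (0,3), (0,4), (0,5), (0,6), (0,7), (0,8), (1,0), (1,8), (2,0) ...
Target (A=2, B=1) not in reachable set → no.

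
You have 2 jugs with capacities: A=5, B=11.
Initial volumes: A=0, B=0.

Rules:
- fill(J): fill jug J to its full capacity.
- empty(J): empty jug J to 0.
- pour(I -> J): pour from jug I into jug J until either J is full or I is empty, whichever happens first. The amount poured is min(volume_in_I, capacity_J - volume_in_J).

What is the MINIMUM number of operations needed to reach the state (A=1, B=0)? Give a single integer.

Answer: 6

Derivation:
BFS from (A=0, B=0). One shortest path:
  1. fill(B) -> (A=0 B=11)
  2. pour(B -> A) -> (A=5 B=6)
  3. empty(A) -> (A=0 B=6)
  4. pour(B -> A) -> (A=5 B=1)
  5. empty(A) -> (A=0 B=1)
  6. pour(B -> A) -> (A=1 B=0)
Reached target in 6 moves.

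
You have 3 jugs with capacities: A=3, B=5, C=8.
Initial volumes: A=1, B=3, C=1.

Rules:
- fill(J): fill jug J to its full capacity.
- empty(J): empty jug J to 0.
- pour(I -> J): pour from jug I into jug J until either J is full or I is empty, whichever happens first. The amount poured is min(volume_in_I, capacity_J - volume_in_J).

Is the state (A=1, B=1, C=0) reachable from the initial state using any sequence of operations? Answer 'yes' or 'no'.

BFS from (A=1, B=3, C=1):
  1. empty(B) -> (A=1 B=0 C=1)
  2. pour(C -> B) -> (A=1 B=1 C=0)
Target reached → yes.

Answer: yes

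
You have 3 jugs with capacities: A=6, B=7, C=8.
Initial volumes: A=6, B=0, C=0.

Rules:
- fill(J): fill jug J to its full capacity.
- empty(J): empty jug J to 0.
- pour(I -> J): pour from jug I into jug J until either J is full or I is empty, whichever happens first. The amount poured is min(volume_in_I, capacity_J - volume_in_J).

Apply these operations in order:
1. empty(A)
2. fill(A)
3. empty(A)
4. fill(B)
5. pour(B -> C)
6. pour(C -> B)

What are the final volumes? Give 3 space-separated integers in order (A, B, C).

Answer: 0 7 0

Derivation:
Step 1: empty(A) -> (A=0 B=0 C=0)
Step 2: fill(A) -> (A=6 B=0 C=0)
Step 3: empty(A) -> (A=0 B=0 C=0)
Step 4: fill(B) -> (A=0 B=7 C=0)
Step 5: pour(B -> C) -> (A=0 B=0 C=7)
Step 6: pour(C -> B) -> (A=0 B=7 C=0)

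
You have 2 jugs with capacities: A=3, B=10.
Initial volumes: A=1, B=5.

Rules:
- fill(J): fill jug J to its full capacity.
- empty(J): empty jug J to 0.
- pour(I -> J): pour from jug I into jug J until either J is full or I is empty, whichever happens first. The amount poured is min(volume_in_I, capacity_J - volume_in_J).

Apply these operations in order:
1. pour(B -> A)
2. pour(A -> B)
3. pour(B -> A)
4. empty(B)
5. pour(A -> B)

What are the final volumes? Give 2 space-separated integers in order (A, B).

Step 1: pour(B -> A) -> (A=3 B=3)
Step 2: pour(A -> B) -> (A=0 B=6)
Step 3: pour(B -> A) -> (A=3 B=3)
Step 4: empty(B) -> (A=3 B=0)
Step 5: pour(A -> B) -> (A=0 B=3)

Answer: 0 3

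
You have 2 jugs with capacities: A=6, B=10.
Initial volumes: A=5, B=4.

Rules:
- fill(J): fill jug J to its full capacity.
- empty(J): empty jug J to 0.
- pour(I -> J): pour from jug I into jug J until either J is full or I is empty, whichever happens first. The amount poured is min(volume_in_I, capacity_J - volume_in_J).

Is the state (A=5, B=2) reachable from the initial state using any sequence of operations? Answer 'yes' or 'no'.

Answer: no

Derivation:
BFS explored all 33 reachable states.
Reachable set includes: (0,0), (0,1), (0,2), (0,3), (0,4), (0,5), (0,6), (0,7), (0,8), (0,9), (0,10), (1,0) ...
Target (A=5, B=2) not in reachable set → no.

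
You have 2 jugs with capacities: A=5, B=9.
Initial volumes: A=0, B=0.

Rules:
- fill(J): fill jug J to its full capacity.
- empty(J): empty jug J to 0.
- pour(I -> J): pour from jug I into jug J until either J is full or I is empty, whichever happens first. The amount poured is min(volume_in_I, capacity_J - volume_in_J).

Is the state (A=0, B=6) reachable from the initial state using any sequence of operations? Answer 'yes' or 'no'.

BFS from (A=0, B=0):
  1. fill(A) -> (A=5 B=0)
  2. pour(A -> B) -> (A=0 B=5)
  3. fill(A) -> (A=5 B=5)
  4. pour(A -> B) -> (A=1 B=9)
  5. empty(B) -> (A=1 B=0)
  6. pour(A -> B) -> (A=0 B=1)
  7. fill(A) -> (A=5 B=1)
  8. pour(A -> B) -> (A=0 B=6)
Target reached → yes.

Answer: yes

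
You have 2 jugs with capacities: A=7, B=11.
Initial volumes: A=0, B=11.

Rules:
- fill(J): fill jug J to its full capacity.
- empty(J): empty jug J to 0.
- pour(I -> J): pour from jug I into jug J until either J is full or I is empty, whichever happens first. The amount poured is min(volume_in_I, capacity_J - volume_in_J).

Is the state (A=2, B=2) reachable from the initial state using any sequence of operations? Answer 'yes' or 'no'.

Answer: no

Derivation:
BFS explored all 36 reachable states.
Reachable set includes: (0,0), (0,1), (0,2), (0,3), (0,4), (0,5), (0,6), (0,7), (0,8), (0,9), (0,10), (0,11) ...
Target (A=2, B=2) not in reachable set → no.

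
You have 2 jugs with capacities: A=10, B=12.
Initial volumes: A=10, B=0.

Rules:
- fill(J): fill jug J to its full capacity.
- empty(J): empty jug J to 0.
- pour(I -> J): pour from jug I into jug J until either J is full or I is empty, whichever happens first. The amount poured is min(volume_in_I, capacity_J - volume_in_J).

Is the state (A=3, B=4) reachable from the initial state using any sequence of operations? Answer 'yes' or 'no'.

BFS explored all 22 reachable states.
Reachable set includes: (0,0), (0,2), (0,4), (0,6), (0,8), (0,10), (0,12), (2,0), (2,12), (4,0), (4,12), (6,0) ...
Target (A=3, B=4) not in reachable set → no.

Answer: no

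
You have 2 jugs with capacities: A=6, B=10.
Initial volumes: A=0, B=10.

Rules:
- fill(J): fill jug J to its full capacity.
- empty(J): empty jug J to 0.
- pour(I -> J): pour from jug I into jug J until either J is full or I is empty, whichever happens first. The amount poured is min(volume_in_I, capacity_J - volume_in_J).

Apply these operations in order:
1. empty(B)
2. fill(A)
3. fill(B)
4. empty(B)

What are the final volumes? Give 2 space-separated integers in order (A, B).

Answer: 6 0

Derivation:
Step 1: empty(B) -> (A=0 B=0)
Step 2: fill(A) -> (A=6 B=0)
Step 3: fill(B) -> (A=6 B=10)
Step 4: empty(B) -> (A=6 B=0)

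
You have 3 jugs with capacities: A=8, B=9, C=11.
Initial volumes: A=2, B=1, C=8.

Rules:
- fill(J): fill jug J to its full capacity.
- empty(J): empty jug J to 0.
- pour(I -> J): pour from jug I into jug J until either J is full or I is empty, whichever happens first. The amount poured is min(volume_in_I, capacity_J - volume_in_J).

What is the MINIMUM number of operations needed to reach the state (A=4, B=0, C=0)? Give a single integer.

BFS from (A=2, B=1, C=8). One shortest path:
  1. empty(B) -> (A=2 B=0 C=8)
  2. fill(C) -> (A=2 B=0 C=11)
  3. pour(C -> B) -> (A=2 B=9 C=2)
  4. empty(B) -> (A=2 B=0 C=2)
  5. pour(C -> A) -> (A=4 B=0 C=0)
Reached target in 5 moves.

Answer: 5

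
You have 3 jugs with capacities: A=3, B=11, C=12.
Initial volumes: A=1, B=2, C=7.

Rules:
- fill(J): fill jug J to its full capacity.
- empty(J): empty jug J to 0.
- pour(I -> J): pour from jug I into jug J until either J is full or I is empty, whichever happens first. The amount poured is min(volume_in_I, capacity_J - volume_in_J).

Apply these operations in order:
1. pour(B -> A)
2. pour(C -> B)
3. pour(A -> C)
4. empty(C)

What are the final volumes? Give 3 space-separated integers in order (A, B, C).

Answer: 0 7 0

Derivation:
Step 1: pour(B -> A) -> (A=3 B=0 C=7)
Step 2: pour(C -> B) -> (A=3 B=7 C=0)
Step 3: pour(A -> C) -> (A=0 B=7 C=3)
Step 4: empty(C) -> (A=0 B=7 C=0)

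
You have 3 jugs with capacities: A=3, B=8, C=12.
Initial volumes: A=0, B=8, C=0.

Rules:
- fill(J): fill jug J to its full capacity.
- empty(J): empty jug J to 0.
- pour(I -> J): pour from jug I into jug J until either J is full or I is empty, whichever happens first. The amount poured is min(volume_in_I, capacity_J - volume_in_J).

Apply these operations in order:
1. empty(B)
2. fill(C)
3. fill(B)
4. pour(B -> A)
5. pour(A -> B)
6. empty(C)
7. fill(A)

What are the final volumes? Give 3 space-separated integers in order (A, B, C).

Step 1: empty(B) -> (A=0 B=0 C=0)
Step 2: fill(C) -> (A=0 B=0 C=12)
Step 3: fill(B) -> (A=0 B=8 C=12)
Step 4: pour(B -> A) -> (A=3 B=5 C=12)
Step 5: pour(A -> B) -> (A=0 B=8 C=12)
Step 6: empty(C) -> (A=0 B=8 C=0)
Step 7: fill(A) -> (A=3 B=8 C=0)

Answer: 3 8 0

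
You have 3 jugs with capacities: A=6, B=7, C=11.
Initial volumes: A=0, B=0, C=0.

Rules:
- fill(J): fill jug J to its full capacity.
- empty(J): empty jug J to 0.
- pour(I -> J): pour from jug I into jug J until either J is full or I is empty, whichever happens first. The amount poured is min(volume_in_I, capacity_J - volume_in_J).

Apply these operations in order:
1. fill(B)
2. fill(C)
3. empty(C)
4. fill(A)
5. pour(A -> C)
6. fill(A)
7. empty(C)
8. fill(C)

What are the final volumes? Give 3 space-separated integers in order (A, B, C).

Step 1: fill(B) -> (A=0 B=7 C=0)
Step 2: fill(C) -> (A=0 B=7 C=11)
Step 3: empty(C) -> (A=0 B=7 C=0)
Step 4: fill(A) -> (A=6 B=7 C=0)
Step 5: pour(A -> C) -> (A=0 B=7 C=6)
Step 6: fill(A) -> (A=6 B=7 C=6)
Step 7: empty(C) -> (A=6 B=7 C=0)
Step 8: fill(C) -> (A=6 B=7 C=11)

Answer: 6 7 11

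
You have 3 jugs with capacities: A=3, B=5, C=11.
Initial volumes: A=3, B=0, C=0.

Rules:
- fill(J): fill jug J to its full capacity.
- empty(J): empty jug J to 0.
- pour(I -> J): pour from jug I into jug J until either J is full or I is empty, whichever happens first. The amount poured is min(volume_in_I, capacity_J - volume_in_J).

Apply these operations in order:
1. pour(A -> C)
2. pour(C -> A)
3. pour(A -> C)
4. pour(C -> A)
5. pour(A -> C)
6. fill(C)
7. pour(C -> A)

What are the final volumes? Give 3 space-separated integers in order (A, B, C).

Answer: 3 0 8

Derivation:
Step 1: pour(A -> C) -> (A=0 B=0 C=3)
Step 2: pour(C -> A) -> (A=3 B=0 C=0)
Step 3: pour(A -> C) -> (A=0 B=0 C=3)
Step 4: pour(C -> A) -> (A=3 B=0 C=0)
Step 5: pour(A -> C) -> (A=0 B=0 C=3)
Step 6: fill(C) -> (A=0 B=0 C=11)
Step 7: pour(C -> A) -> (A=3 B=0 C=8)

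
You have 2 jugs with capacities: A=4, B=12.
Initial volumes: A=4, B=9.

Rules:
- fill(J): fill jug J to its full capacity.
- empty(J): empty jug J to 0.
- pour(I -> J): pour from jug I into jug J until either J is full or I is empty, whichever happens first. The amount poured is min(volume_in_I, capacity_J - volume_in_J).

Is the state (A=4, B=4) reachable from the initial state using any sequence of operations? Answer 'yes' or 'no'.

Answer: yes

Derivation:
BFS from (A=4, B=9):
  1. empty(B) -> (A=4 B=0)
  2. pour(A -> B) -> (A=0 B=4)
  3. fill(A) -> (A=4 B=4)
Target reached → yes.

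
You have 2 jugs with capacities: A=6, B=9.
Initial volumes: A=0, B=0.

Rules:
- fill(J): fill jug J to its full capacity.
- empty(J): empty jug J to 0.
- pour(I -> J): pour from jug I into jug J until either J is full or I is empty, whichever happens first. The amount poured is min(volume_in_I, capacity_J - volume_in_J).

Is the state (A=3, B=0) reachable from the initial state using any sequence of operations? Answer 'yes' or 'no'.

Answer: yes

Derivation:
BFS from (A=0, B=0):
  1. fill(B) -> (A=0 B=9)
  2. pour(B -> A) -> (A=6 B=3)
  3. empty(A) -> (A=0 B=3)
  4. pour(B -> A) -> (A=3 B=0)
Target reached → yes.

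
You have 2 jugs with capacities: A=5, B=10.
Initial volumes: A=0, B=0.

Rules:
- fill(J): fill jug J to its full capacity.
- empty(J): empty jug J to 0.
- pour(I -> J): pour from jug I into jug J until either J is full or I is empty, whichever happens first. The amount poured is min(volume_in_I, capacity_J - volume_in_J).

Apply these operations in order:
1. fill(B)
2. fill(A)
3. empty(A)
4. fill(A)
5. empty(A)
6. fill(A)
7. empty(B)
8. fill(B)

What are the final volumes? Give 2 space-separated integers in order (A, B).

Step 1: fill(B) -> (A=0 B=10)
Step 2: fill(A) -> (A=5 B=10)
Step 3: empty(A) -> (A=0 B=10)
Step 4: fill(A) -> (A=5 B=10)
Step 5: empty(A) -> (A=0 B=10)
Step 6: fill(A) -> (A=5 B=10)
Step 7: empty(B) -> (A=5 B=0)
Step 8: fill(B) -> (A=5 B=10)

Answer: 5 10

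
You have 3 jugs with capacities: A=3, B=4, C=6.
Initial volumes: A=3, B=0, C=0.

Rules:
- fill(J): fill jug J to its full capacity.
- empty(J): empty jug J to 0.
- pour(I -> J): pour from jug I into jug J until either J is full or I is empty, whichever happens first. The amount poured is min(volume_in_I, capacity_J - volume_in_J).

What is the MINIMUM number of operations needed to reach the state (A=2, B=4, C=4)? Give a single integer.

BFS from (A=3, B=0, C=0). One shortest path:
  1. fill(B) -> (A=3 B=4 C=0)
  2. pour(B -> C) -> (A=3 B=0 C=4)
  3. pour(A -> B) -> (A=0 B=3 C=4)
  4. fill(A) -> (A=3 B=3 C=4)
  5. pour(A -> B) -> (A=2 B=4 C=4)
Reached target in 5 moves.

Answer: 5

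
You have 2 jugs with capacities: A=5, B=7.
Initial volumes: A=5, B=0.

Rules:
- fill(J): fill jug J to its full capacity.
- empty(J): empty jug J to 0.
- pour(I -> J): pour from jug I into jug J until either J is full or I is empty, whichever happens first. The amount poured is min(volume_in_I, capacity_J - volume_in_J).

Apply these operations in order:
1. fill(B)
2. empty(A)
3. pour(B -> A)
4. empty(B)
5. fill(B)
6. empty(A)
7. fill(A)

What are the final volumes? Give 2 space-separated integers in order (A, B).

Step 1: fill(B) -> (A=5 B=7)
Step 2: empty(A) -> (A=0 B=7)
Step 3: pour(B -> A) -> (A=5 B=2)
Step 4: empty(B) -> (A=5 B=0)
Step 5: fill(B) -> (A=5 B=7)
Step 6: empty(A) -> (A=0 B=7)
Step 7: fill(A) -> (A=5 B=7)

Answer: 5 7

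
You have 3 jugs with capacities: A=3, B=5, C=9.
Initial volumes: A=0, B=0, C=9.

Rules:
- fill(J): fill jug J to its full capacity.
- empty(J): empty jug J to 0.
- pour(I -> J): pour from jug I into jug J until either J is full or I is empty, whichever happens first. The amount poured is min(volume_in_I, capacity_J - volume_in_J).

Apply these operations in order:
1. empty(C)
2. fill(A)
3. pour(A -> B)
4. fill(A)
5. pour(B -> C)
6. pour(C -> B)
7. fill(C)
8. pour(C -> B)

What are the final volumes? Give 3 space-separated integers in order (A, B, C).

Step 1: empty(C) -> (A=0 B=0 C=0)
Step 2: fill(A) -> (A=3 B=0 C=0)
Step 3: pour(A -> B) -> (A=0 B=3 C=0)
Step 4: fill(A) -> (A=3 B=3 C=0)
Step 5: pour(B -> C) -> (A=3 B=0 C=3)
Step 6: pour(C -> B) -> (A=3 B=3 C=0)
Step 7: fill(C) -> (A=3 B=3 C=9)
Step 8: pour(C -> B) -> (A=3 B=5 C=7)

Answer: 3 5 7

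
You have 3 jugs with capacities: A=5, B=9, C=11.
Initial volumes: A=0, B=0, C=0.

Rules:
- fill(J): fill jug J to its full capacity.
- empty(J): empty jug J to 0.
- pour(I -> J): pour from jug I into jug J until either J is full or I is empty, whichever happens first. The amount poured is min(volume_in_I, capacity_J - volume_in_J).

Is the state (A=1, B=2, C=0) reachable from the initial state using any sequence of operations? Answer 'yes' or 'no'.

Answer: yes

Derivation:
BFS from (A=0, B=0, C=0):
  1. fill(A) -> (A=5 B=0 C=0)
  2. fill(B) -> (A=5 B=9 C=0)
  3. pour(B -> C) -> (A=5 B=0 C=9)
  4. pour(A -> B) -> (A=0 B=5 C=9)
  5. pour(C -> A) -> (A=5 B=5 C=4)
  6. pour(A -> B) -> (A=1 B=9 C=4)
  7. pour(B -> C) -> (A=1 B=2 C=11)
  8. empty(C) -> (A=1 B=2 C=0)
Target reached → yes.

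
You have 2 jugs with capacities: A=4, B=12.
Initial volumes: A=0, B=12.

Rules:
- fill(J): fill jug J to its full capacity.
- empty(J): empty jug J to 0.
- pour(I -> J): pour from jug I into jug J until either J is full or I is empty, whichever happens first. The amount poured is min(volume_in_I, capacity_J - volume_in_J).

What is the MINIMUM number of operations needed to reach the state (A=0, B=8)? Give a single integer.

BFS from (A=0, B=12). One shortest path:
  1. pour(B -> A) -> (A=4 B=8)
  2. empty(A) -> (A=0 B=8)
Reached target in 2 moves.

Answer: 2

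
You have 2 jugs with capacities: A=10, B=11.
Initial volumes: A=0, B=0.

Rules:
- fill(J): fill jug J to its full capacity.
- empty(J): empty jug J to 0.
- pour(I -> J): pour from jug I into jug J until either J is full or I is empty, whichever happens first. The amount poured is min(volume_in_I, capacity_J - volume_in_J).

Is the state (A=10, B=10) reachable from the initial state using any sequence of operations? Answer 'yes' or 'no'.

Answer: yes

Derivation:
BFS from (A=0, B=0):
  1. fill(A) -> (A=10 B=0)
  2. pour(A -> B) -> (A=0 B=10)
  3. fill(A) -> (A=10 B=10)
Target reached → yes.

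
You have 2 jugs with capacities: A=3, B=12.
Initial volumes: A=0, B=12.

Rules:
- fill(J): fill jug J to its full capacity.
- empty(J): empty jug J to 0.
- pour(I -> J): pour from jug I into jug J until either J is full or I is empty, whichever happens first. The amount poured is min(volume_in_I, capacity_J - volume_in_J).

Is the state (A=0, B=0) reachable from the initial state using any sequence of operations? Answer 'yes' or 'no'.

BFS from (A=0, B=12):
  1. empty(B) -> (A=0 B=0)
Target reached → yes.

Answer: yes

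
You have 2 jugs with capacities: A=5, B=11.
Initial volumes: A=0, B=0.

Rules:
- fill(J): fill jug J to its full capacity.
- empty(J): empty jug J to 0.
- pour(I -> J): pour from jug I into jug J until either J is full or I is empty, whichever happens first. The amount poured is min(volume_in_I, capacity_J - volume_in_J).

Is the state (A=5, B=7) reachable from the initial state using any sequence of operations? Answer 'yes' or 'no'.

Answer: yes

Derivation:
BFS from (A=0, B=0):
  1. fill(B) -> (A=0 B=11)
  2. pour(B -> A) -> (A=5 B=6)
  3. empty(A) -> (A=0 B=6)
  4. pour(B -> A) -> (A=5 B=1)
  5. empty(A) -> (A=0 B=1)
  6. pour(B -> A) -> (A=1 B=0)
  7. fill(B) -> (A=1 B=11)
  8. pour(B -> A) -> (A=5 B=7)
Target reached → yes.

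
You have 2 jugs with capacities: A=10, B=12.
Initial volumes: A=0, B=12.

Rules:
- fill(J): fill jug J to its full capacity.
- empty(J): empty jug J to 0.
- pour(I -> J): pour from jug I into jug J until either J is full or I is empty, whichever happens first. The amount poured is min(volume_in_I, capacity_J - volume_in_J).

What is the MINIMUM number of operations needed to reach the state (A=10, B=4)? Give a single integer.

BFS from (A=0, B=12). One shortest path:
  1. pour(B -> A) -> (A=10 B=2)
  2. empty(A) -> (A=0 B=2)
  3. pour(B -> A) -> (A=2 B=0)
  4. fill(B) -> (A=2 B=12)
  5. pour(B -> A) -> (A=10 B=4)
Reached target in 5 moves.

Answer: 5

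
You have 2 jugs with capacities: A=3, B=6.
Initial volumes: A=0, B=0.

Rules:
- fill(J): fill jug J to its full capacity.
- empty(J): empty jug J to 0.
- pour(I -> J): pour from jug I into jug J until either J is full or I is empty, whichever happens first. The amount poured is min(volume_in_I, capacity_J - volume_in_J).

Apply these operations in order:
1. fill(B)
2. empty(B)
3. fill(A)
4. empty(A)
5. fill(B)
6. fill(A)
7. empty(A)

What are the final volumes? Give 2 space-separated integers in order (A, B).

Answer: 0 6

Derivation:
Step 1: fill(B) -> (A=0 B=6)
Step 2: empty(B) -> (A=0 B=0)
Step 3: fill(A) -> (A=3 B=0)
Step 4: empty(A) -> (A=0 B=0)
Step 5: fill(B) -> (A=0 B=6)
Step 6: fill(A) -> (A=3 B=6)
Step 7: empty(A) -> (A=0 B=6)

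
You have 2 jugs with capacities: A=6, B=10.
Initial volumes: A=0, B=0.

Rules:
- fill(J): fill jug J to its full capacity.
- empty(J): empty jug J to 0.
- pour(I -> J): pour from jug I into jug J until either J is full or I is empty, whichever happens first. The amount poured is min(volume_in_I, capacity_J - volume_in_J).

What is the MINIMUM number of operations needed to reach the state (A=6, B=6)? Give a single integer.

Answer: 3

Derivation:
BFS from (A=0, B=0). One shortest path:
  1. fill(A) -> (A=6 B=0)
  2. pour(A -> B) -> (A=0 B=6)
  3. fill(A) -> (A=6 B=6)
Reached target in 3 moves.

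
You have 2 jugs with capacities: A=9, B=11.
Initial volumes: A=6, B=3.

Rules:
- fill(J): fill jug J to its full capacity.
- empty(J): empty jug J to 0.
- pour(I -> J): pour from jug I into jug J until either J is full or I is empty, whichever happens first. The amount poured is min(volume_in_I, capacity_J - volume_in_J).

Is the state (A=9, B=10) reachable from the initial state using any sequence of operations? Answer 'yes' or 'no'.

Answer: yes

Derivation:
BFS from (A=6, B=3):
  1. fill(B) -> (A=6 B=11)
  2. pour(B -> A) -> (A=9 B=8)
  3. empty(A) -> (A=0 B=8)
  4. pour(B -> A) -> (A=8 B=0)
  5. fill(B) -> (A=8 B=11)
  6. pour(B -> A) -> (A=9 B=10)
Target reached → yes.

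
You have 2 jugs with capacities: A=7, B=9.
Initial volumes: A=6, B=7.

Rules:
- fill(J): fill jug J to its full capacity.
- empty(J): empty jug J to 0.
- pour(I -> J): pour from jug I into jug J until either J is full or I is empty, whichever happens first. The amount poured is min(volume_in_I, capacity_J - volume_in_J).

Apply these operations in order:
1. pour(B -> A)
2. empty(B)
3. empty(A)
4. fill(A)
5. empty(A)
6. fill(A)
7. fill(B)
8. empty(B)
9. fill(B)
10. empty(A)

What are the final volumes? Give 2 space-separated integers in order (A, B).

Step 1: pour(B -> A) -> (A=7 B=6)
Step 2: empty(B) -> (A=7 B=0)
Step 3: empty(A) -> (A=0 B=0)
Step 4: fill(A) -> (A=7 B=0)
Step 5: empty(A) -> (A=0 B=0)
Step 6: fill(A) -> (A=7 B=0)
Step 7: fill(B) -> (A=7 B=9)
Step 8: empty(B) -> (A=7 B=0)
Step 9: fill(B) -> (A=7 B=9)
Step 10: empty(A) -> (A=0 B=9)

Answer: 0 9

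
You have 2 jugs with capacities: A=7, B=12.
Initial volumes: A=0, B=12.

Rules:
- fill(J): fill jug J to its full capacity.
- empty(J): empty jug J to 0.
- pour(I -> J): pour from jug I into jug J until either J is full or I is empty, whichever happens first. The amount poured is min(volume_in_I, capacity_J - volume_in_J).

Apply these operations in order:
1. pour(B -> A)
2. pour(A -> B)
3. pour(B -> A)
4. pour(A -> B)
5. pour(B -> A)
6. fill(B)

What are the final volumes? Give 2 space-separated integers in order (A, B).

Step 1: pour(B -> A) -> (A=7 B=5)
Step 2: pour(A -> B) -> (A=0 B=12)
Step 3: pour(B -> A) -> (A=7 B=5)
Step 4: pour(A -> B) -> (A=0 B=12)
Step 5: pour(B -> A) -> (A=7 B=5)
Step 6: fill(B) -> (A=7 B=12)

Answer: 7 12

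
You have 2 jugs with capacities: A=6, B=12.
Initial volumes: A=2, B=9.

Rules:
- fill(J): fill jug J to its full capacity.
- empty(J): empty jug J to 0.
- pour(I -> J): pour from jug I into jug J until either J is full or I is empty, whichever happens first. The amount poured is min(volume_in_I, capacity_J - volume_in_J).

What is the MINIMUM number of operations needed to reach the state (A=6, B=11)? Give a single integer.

Answer: 2

Derivation:
BFS from (A=2, B=9). One shortest path:
  1. pour(A -> B) -> (A=0 B=11)
  2. fill(A) -> (A=6 B=11)
Reached target in 2 moves.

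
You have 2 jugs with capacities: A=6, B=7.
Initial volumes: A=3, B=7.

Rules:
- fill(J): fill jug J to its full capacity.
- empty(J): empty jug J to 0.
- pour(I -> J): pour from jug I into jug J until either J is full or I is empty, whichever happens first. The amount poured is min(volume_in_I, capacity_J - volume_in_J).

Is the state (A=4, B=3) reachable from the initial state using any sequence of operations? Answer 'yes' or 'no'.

Answer: no

Derivation:
BFS explored all 26 reachable states.
Reachable set includes: (0,0), (0,1), (0,2), (0,3), (0,4), (0,5), (0,6), (0,7), (1,0), (1,7), (2,0), (2,7) ...
Target (A=4, B=3) not in reachable set → no.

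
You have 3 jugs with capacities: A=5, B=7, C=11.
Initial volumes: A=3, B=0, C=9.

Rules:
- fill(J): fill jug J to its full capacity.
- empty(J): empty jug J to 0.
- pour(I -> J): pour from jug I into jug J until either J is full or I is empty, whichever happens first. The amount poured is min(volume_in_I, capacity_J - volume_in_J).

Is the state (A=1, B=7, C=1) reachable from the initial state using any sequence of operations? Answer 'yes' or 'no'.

Answer: yes

Derivation:
BFS from (A=3, B=0, C=9):
  1. fill(C) -> (A=3 B=0 C=11)
  2. pour(A -> B) -> (A=0 B=3 C=11)
  3. pour(C -> A) -> (A=5 B=3 C=6)
  4. empty(A) -> (A=0 B=3 C=6)
  5. pour(C -> A) -> (A=5 B=3 C=1)
  6. pour(A -> B) -> (A=1 B=7 C=1)
Target reached → yes.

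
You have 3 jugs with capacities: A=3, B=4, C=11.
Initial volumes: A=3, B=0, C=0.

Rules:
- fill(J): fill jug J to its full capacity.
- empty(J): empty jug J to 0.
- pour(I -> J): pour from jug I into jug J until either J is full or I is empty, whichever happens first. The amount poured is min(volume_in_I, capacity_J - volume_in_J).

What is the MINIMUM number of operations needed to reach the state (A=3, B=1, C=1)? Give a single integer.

BFS from (A=3, B=0, C=0). One shortest path:
  1. empty(A) -> (A=0 B=0 C=0)
  2. fill(B) -> (A=0 B=4 C=0)
  3. pour(B -> A) -> (A=3 B=1 C=0)
  4. empty(A) -> (A=0 B=1 C=0)
  5. pour(B -> C) -> (A=0 B=0 C=1)
  6. fill(B) -> (A=0 B=4 C=1)
  7. pour(B -> A) -> (A=3 B=1 C=1)
Reached target in 7 moves.

Answer: 7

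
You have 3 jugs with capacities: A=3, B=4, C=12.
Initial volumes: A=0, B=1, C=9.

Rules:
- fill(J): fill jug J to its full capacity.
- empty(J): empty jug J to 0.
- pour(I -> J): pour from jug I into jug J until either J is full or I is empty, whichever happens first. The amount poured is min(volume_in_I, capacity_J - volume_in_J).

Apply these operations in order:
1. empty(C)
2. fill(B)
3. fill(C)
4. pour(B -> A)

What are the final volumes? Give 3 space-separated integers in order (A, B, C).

Step 1: empty(C) -> (A=0 B=1 C=0)
Step 2: fill(B) -> (A=0 B=4 C=0)
Step 3: fill(C) -> (A=0 B=4 C=12)
Step 4: pour(B -> A) -> (A=3 B=1 C=12)

Answer: 3 1 12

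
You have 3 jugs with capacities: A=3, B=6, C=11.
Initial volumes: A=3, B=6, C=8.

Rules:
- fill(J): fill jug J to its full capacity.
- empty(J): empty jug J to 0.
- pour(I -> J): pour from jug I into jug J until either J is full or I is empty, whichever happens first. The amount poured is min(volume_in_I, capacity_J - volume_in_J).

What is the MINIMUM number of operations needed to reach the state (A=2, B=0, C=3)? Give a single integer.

BFS from (A=3, B=6, C=8). One shortest path:
  1. empty(B) -> (A=3 B=0 C=8)
  2. pour(C -> B) -> (A=3 B=6 C=2)
  3. empty(B) -> (A=3 B=0 C=2)
  4. pour(A -> B) -> (A=0 B=3 C=2)
  5. pour(C -> A) -> (A=2 B=3 C=0)
  6. pour(B -> C) -> (A=2 B=0 C=3)
Reached target in 6 moves.

Answer: 6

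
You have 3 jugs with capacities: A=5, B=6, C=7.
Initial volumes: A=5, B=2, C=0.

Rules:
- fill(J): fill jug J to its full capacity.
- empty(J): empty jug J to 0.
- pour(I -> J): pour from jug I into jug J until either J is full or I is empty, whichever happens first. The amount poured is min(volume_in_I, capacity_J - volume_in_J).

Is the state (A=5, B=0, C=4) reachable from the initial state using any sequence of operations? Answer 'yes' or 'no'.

BFS from (A=5, B=2, C=0):
  1. empty(A) -> (A=0 B=2 C=0)
  2. fill(C) -> (A=0 B=2 C=7)
  3. pour(B -> A) -> (A=2 B=0 C=7)
  4. pour(C -> A) -> (A=5 B=0 C=4)
Target reached → yes.

Answer: yes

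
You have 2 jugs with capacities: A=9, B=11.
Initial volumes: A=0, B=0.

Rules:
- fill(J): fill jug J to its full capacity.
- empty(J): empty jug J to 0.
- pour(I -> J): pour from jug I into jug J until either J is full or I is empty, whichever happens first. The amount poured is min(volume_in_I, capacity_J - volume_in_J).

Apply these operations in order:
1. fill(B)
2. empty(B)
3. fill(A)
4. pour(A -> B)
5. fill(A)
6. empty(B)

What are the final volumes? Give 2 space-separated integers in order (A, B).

Answer: 9 0

Derivation:
Step 1: fill(B) -> (A=0 B=11)
Step 2: empty(B) -> (A=0 B=0)
Step 3: fill(A) -> (A=9 B=0)
Step 4: pour(A -> B) -> (A=0 B=9)
Step 5: fill(A) -> (A=9 B=9)
Step 6: empty(B) -> (A=9 B=0)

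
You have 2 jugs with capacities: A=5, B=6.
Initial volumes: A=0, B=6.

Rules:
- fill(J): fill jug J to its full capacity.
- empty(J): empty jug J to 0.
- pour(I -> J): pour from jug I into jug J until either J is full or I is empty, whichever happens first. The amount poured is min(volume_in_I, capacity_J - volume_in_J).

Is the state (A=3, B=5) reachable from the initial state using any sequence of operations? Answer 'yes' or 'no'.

BFS explored all 22 reachable states.
Reachable set includes: (0,0), (0,1), (0,2), (0,3), (0,4), (0,5), (0,6), (1,0), (1,6), (2,0), (2,6), (3,0) ...
Target (A=3, B=5) not in reachable set → no.

Answer: no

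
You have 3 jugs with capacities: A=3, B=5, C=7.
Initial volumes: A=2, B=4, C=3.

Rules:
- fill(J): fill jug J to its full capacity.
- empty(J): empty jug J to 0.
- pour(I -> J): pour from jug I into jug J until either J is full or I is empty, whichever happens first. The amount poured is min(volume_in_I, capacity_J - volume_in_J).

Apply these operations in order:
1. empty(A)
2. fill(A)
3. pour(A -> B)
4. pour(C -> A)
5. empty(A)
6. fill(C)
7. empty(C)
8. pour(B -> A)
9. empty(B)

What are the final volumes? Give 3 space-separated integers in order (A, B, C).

Step 1: empty(A) -> (A=0 B=4 C=3)
Step 2: fill(A) -> (A=3 B=4 C=3)
Step 3: pour(A -> B) -> (A=2 B=5 C=3)
Step 4: pour(C -> A) -> (A=3 B=5 C=2)
Step 5: empty(A) -> (A=0 B=5 C=2)
Step 6: fill(C) -> (A=0 B=5 C=7)
Step 7: empty(C) -> (A=0 B=5 C=0)
Step 8: pour(B -> A) -> (A=3 B=2 C=0)
Step 9: empty(B) -> (A=3 B=0 C=0)

Answer: 3 0 0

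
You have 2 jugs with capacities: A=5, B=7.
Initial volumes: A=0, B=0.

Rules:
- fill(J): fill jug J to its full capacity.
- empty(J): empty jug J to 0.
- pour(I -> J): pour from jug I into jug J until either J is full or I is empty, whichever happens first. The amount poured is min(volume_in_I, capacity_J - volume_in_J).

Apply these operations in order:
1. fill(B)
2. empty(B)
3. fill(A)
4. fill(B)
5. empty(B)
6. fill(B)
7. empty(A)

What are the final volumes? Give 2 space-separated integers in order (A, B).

Step 1: fill(B) -> (A=0 B=7)
Step 2: empty(B) -> (A=0 B=0)
Step 3: fill(A) -> (A=5 B=0)
Step 4: fill(B) -> (A=5 B=7)
Step 5: empty(B) -> (A=5 B=0)
Step 6: fill(B) -> (A=5 B=7)
Step 7: empty(A) -> (A=0 B=7)

Answer: 0 7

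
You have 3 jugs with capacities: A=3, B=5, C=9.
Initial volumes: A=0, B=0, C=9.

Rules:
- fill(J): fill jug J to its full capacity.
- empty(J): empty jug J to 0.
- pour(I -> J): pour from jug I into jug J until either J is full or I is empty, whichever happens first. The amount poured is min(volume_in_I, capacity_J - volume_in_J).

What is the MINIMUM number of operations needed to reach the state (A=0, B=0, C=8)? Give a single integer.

BFS from (A=0, B=0, C=9). One shortest path:
  1. fill(A) -> (A=3 B=0 C=9)
  2. fill(B) -> (A=3 B=5 C=9)
  3. empty(C) -> (A=3 B=5 C=0)
  4. pour(A -> C) -> (A=0 B=5 C=3)
  5. pour(B -> C) -> (A=0 B=0 C=8)
Reached target in 5 moves.

Answer: 5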